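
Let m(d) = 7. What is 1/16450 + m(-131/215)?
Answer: 115151/16450 ≈ 7.0001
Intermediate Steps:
1/16450 + m(-131/215) = 1/16450 + 7 = 115151/16450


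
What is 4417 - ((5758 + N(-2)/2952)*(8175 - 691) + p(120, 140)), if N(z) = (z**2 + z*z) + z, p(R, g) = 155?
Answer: -5299900901/123 ≈ -4.3089e+7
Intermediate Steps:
N(z) = z + 2*z**2 (N(z) = (z**2 + z**2) + z = 2*z**2 + z = z + 2*z**2)
4417 - ((5758 + N(-2)/2952)*(8175 - 691) + p(120, 140)) = 4417 - ((5758 - 2*(1 + 2*(-2))/2952)*(8175 - 691) + 155) = 4417 - ((5758 - 2*(1 - 4)*(1/2952))*7484 + 155) = 4417 - ((5758 - 2*(-3)*(1/2952))*7484 + 155) = 4417 - ((5758 + 6*(1/2952))*7484 + 155) = 4417 - ((5758 + 1/492)*7484 + 155) = 4417 - ((2832937/492)*7484 + 155) = 4417 - (5300425127/123 + 155) = 4417 - 1*5300444192/123 = 4417 - 5300444192/123 = -5299900901/123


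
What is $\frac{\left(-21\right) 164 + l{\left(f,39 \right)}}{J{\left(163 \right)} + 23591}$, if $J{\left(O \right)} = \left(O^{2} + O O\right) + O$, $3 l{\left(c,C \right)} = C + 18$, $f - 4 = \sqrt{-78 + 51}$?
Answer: $- \frac{3425}{76892} \approx -0.044543$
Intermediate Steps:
$f = 4 + 3 i \sqrt{3}$ ($f = 4 + \sqrt{-78 + 51} = 4 + \sqrt{-27} = 4 + 3 i \sqrt{3} \approx 4.0 + 5.1962 i$)
$l{\left(c,C \right)} = 6 + \frac{C}{3}$ ($l{\left(c,C \right)} = \frac{C + 18}{3} = \frac{18 + C}{3} = 6 + \frac{C}{3}$)
$J{\left(O \right)} = O + 2 O^{2}$ ($J{\left(O \right)} = \left(O^{2} + O^{2}\right) + O = 2 O^{2} + O = O + 2 O^{2}$)
$\frac{\left(-21\right) 164 + l{\left(f,39 \right)}}{J{\left(163 \right)} + 23591} = \frac{\left(-21\right) 164 + \left(6 + \frac{1}{3} \cdot 39\right)}{163 \left(1 + 2 \cdot 163\right) + 23591} = \frac{-3444 + \left(6 + 13\right)}{163 \left(1 + 326\right) + 23591} = \frac{-3444 + 19}{163 \cdot 327 + 23591} = - \frac{3425}{53301 + 23591} = - \frac{3425}{76892}$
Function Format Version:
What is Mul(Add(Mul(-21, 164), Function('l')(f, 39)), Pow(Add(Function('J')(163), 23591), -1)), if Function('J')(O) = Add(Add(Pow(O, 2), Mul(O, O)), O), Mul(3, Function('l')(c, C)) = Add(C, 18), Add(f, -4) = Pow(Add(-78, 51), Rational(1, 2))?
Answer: Rational(-3425, 76892) ≈ -0.044543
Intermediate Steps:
f = Add(4, Mul(3, I, Pow(3, Rational(1, 2)))) (f = Add(4, Pow(Add(-78, 51), Rational(1, 2))) = Add(4, Pow(-27, Rational(1, 2))) = Add(4, Mul(3, I, Pow(3, Rational(1, 2)))) ≈ Add(4.0000, Mul(5.1962, I)))
Function('l')(c, C) = Add(6, Mul(Rational(1, 3), C)) (Function('l')(c, C) = Mul(Rational(1, 3), Add(C, 18)) = Mul(Rational(1, 3), Add(18, C)) = Add(6, Mul(Rational(1, 3), C)))
Function('J')(O) = Add(O, Mul(2, Pow(O, 2))) (Function('J')(O) = Add(Add(Pow(O, 2), Pow(O, 2)), O) = Add(Mul(2, Pow(O, 2)), O) = Add(O, Mul(2, Pow(O, 2))))
Mul(Add(Mul(-21, 164), Function('l')(f, 39)), Pow(Add(Function('J')(163), 23591), -1)) = Mul(Add(Mul(-21, 164), Add(6, Mul(Rational(1, 3), 39))), Pow(Add(Mul(163, Add(1, Mul(2, 163))), 23591), -1)) = Mul(Add(-3444, Add(6, 13)), Pow(Add(Mul(163, Add(1, 326)), 23591), -1)) = Mul(Add(-3444, 19), Pow(Add(Mul(163, 327), 23591), -1)) = Mul(-3425, Pow(Add(53301, 23591), -1)) = Mul(-3425, Pow(76892, -1)) = Mul(-3425, Rational(1, 76892)) = Rational(-3425, 76892)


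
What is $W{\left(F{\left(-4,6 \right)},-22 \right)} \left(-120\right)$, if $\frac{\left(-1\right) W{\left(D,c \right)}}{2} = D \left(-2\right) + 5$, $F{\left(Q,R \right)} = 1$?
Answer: $720$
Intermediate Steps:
$W{\left(D,c \right)} = -10 + 4 D$ ($W{\left(D,c \right)} = - 2 \left(D \left(-2\right) + 5\right) = - 2 \left(- 2 D + 5\right) = - 2 \left(5 - 2 D\right) = -10 + 4 D$)
$W{\left(F{\left(-4,6 \right)},-22 \right)} \left(-120\right) = \left(-10 + 4 \cdot 1\right) \left(-120\right) = \left(-10 + 4\right) \left(-120\right) = \left(-6\right) \left(-120\right) = 720$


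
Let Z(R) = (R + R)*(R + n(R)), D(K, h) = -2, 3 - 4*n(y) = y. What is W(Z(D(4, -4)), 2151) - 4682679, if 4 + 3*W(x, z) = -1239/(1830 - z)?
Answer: -501046658/107 ≈ -4.6827e+6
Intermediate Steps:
n(y) = ¾ - y/4
Z(R) = 2*R*(¾ + 3*R/4) (Z(R) = (R + R)*(R + (¾ - R/4)) = (2*R)*(¾ + 3*R/4) = 2*R*(¾ + 3*R/4))
W(x, z) = -4/3 - 413/(1830 - z) (W(x, z) = -4/3 + (-1239/(1830 - z))/3 = -4/3 - 413/(1830 - z))
W(Z(D(4, -4)), 2151) - 4682679 = (8559 - 4*2151)/(3*(-1830 + 2151)) - 4682679 = (⅓)*(8559 - 8604)/321 - 4682679 = (⅓)*(1/321)*(-45) - 4682679 = -5/107 - 4682679 = -501046658/107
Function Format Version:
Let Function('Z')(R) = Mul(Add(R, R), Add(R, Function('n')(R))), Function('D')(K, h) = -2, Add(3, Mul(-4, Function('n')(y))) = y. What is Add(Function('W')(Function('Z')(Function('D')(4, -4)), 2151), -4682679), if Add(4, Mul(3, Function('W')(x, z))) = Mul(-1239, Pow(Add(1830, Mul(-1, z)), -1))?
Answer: Rational(-501046658, 107) ≈ -4.6827e+6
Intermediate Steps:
Function('n')(y) = Add(Rational(3, 4), Mul(Rational(-1, 4), y))
Function('Z')(R) = Mul(2, R, Add(Rational(3, 4), Mul(Rational(3, 4), R))) (Function('Z')(R) = Mul(Add(R, R), Add(R, Add(Rational(3, 4), Mul(Rational(-1, 4), R)))) = Mul(Mul(2, R), Add(Rational(3, 4), Mul(Rational(3, 4), R))) = Mul(2, R, Add(Rational(3, 4), Mul(Rational(3, 4), R))))
Function('W')(x, z) = Add(Rational(-4, 3), Mul(-413, Pow(Add(1830, Mul(-1, z)), -1))) (Function('W')(x, z) = Add(Rational(-4, 3), Mul(Rational(1, 3), Mul(-1239, Pow(Add(1830, Mul(-1, z)), -1)))) = Add(Rational(-4, 3), Mul(-413, Pow(Add(1830, Mul(-1, z)), -1))))
Add(Function('W')(Function('Z')(Function('D')(4, -4)), 2151), -4682679) = Add(Mul(Rational(1, 3), Pow(Add(-1830, 2151), -1), Add(8559, Mul(-4, 2151))), -4682679) = Add(Mul(Rational(1, 3), Pow(321, -1), Add(8559, -8604)), -4682679) = Add(Mul(Rational(1, 3), Rational(1, 321), -45), -4682679) = Add(Rational(-5, 107), -4682679) = Rational(-501046658, 107)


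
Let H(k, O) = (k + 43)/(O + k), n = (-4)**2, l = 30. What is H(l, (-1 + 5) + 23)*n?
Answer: 1168/57 ≈ 20.491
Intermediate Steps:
n = 16
H(k, O) = (43 + k)/(O + k)
H(l, (-1 + 5) + 23)*n = ((43 + 30)/(((-1 + 5) + 23) + 30))*16 = (73/((4 + 23) + 30))*16 = (73/(27 + 30))*16 = (73/57)*16 = 1168/57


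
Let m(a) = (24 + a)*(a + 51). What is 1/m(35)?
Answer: 1/5074 ≈ 0.00019708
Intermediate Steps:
m(a) = (24 + a)*(51 + a)
1/m(35) = 1/(1224 + 35² + 75*35) = 1/(1224 + 1225 + 2625) = 1/5074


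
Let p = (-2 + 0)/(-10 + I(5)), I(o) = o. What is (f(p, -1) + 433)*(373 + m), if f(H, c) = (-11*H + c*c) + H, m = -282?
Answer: 39130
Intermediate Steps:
p = ⅖ (p = (-2 + 0)/(-10 + 5) = -2/(-5) = -2*(-⅕) = ⅖ ≈ 0.40000)
f(H, c) = c² - 10*H (f(H, c) = (-11*H + c²) + H = (c² - 11*H) + H = c² - 10*H)
(f(p, -1) + 433)*(373 + m) = (((-1)² - 10*⅖) + 433)*(373 - 282) = ((1 - 4) + 433)*91 = (-3 + 433)*91 = 430*91 = 39130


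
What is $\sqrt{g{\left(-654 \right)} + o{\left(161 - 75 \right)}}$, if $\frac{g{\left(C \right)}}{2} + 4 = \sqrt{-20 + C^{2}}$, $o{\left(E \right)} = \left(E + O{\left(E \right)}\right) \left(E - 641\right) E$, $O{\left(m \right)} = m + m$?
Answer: $2 \sqrt{-3078587 + 2 \sqrt{26731}} \approx 3509.0 i$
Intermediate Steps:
$O{\left(m \right)} = 2 m$
$o{\left(E \right)} = 3 E^{2} \left(-641 + E\right)$ ($o{\left(E \right)} = \left(E + 2 E\right) \left(E - 641\right) E = 3 E \left(-641 + E\right) E = 3 E^{2} \left(-641 + E\right)$)
$g{\left(C \right)} = -8 + 2 \sqrt{-20 + C^{2}}$
$\sqrt{g{\left(-654 \right)} + o{\left(161 - 75 \right)}} = \sqrt{\left(-8 + 2 \sqrt{-20 + \left(-654\right)^{2}}\right) + 3 \left(161 - 75\right)^{2} \left(-641 + \left(161 - 75\right)\right)} = \sqrt{\left(-8 + 2 \sqrt{-20 + 427716}\right) + 3 \cdot 86^{2} \left(-641 + 86\right)} = \sqrt{\left(-8 + 2 \sqrt{427696}\right) + 3 \cdot 7396 \left(-555\right)} = \sqrt{\left(-8 + 2 \cdot 4 \sqrt{26731}\right) - 12314340} = \sqrt{\left(-8 + 8 \sqrt{26731}\right) - 12314340} = \sqrt{-12314348 + 8 \sqrt{26731}}$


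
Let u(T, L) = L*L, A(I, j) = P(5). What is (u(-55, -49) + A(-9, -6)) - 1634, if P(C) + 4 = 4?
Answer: 767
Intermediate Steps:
P(C) = 0 (P(C) = -4 + 4 = 0)
A(I, j) = 0
u(T, L) = L²
(u(-55, -49) + A(-9, -6)) - 1634 = ((-49)² + 0) - 1634 = (2401 + 0) - 1634 = 2401 - 1634 = 767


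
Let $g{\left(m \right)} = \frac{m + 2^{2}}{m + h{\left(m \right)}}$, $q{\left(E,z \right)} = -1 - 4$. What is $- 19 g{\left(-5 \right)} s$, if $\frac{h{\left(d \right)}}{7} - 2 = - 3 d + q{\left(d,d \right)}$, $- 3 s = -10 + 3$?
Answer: $\frac{133}{237} \approx 0.56118$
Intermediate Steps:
$q{\left(E,z \right)} = -5$ ($q{\left(E,z \right)} = -1 - 4 = -5$)
$s = \frac{7}{3}$ ($s = - \frac{-10 + 3}{3} = \left(- \frac{1}{3}\right) \left(-7\right) = \frac{7}{3} \approx 2.3333$)
$h{\left(d \right)} = -21 - 21 d$ ($h{\left(d \right)} = 14 + 7 \left(- 3 d - 5\right) = 14 + 7 \left(-5 - 3 d\right) = 14 - \left(35 + 21 d\right) = -21 - 21 d$)
$g{\left(m \right)} = \frac{4 + m}{-21 - 20 m}$ ($g{\left(m \right)} = \frac{m + 2^{2}}{m - \left(21 + 21 m\right)} = \frac{m + 4}{-21 - 20 m} = \frac{4 + m}{-21 - 20 m}$)
$- 19 g{\left(-5 \right)} s = - 19 \frac{-4 - -5}{21 + 20 \left(-5\right)} \frac{7}{3} = - 19 \frac{-4 + 5}{21 - 100} \cdot \frac{7}{3} = - 19 \frac{1}{-79} \cdot 1 \cdot \frac{7}{3} = - 19 \left(\left(- \frac{1}{79}\right) 1\right) \frac{7}{3} = \left(-19\right) \left(- \frac{1}{79}\right) \frac{7}{3} = \frac{19}{79} \cdot \frac{7}{3} = \frac{133}{237}$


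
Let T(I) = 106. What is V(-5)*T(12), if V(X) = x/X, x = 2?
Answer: -212/5 ≈ -42.400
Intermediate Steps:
V(X) = 2/X
V(-5)*T(12) = (2/(-5))*106 = (2*(-⅕))*106 = -⅖*106 = -212/5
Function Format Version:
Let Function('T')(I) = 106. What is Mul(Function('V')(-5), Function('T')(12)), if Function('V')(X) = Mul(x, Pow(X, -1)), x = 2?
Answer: Rational(-212, 5) ≈ -42.400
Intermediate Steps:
Function('V')(X) = Mul(2, Pow(X, -1))
Mul(Function('V')(-5), Function('T')(12)) = Mul(Mul(2, Pow(-5, -1)), 106) = Mul(Mul(2, Rational(-1, 5)), 106) = Mul(Rational(-2, 5), 106) = Rational(-212, 5)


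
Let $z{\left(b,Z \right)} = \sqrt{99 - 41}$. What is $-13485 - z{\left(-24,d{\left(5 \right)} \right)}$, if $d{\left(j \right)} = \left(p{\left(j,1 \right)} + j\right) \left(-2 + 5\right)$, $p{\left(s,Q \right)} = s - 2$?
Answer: $-13485 - \sqrt{58} \approx -13493.0$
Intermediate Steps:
$p{\left(s,Q \right)} = -2 + s$
$d{\left(j \right)} = -6 + 6 j$ ($d{\left(j \right)} = \left(\left(-2 + j\right) + j\right) \left(-2 + 5\right) = \left(-2 + 2 j\right) 3 = -6 + 6 j$)
$z{\left(b,Z \right)} = \sqrt{58}$
$-13485 - z{\left(-24,d{\left(5 \right)} \right)} = -13485 - \sqrt{58}$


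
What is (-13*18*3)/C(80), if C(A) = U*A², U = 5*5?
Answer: -351/80000 ≈ -0.0043875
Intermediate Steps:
U = 25
C(A) = 25*A²
(-13*18*3)/C(80) = (-13*18*3)/((25*80²)) = (-234*3)/((25*6400)) = -702/160000 = -702*1/160000 = -351/80000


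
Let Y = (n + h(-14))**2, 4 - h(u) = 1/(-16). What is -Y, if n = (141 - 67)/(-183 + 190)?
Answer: -2686321/12544 ≈ -214.15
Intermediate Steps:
h(u) = 65/16 (h(u) = 4 - 1/(-16) = 4 - 1*(-1/16) = 4 + 1/16 = 65/16)
n = 74/7 ≈ 10.571
Y = 2686321/12544 (Y = (74/7 + 65/16)**2 = (1639/112)**2 = 2686321/12544 ≈ 214.15)
-Y = -1*2686321/12544 = -2686321/12544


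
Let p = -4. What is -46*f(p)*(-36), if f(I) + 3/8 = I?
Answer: -7245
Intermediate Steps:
f(I) = -3/8 + I
-46*f(p)*(-36) = -46*(-3/8 - 4)*(-36) = -46*(-35/8)*(-36) = (805/4)*(-36) = -7245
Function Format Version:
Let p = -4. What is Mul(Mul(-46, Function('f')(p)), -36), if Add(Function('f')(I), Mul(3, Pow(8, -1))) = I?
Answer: -7245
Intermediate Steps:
Function('f')(I) = Add(Rational(-3, 8), I)
Mul(Mul(-46, Function('f')(p)), -36) = Mul(Mul(-46, Add(Rational(-3, 8), -4)), -36) = Mul(Mul(-46, Rational(-35, 8)), -36) = Mul(Rational(805, 4), -36) = -7245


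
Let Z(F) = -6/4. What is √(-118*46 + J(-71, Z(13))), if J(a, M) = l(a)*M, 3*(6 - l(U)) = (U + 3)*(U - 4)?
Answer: I*√2887 ≈ 53.731*I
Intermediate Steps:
Z(F) = -3/2 (Z(F) = -6*¼ = -3/2)
l(U) = 6 - (-4 + U)*(3 + U)/3 (l(U) = 6 - (U + 3)*(U - 4)/3 = 6 - (3 + U)*(-4 + U)/3 = 6 - (-4 + U)*(3 + U)/3)
J(a, M) = M*(10 - a²/3 + a/3) (J(a, M) = (10 - a²/3 + a/3)*M = M*(10 - a²/3 + a/3))
√(-118*46 + J(-71, Z(13))) = √(-118*46 + (⅓)*(-3/2)*(30 - 71 - 1*(-71)²)) = √(-5428 + (⅓)*(-3/2)*(30 - 71 - 1*5041)) = √(-5428 + (⅓)*(-3/2)*(30 - 71 - 5041)) = √(-5428 + (⅓)*(-3/2)*(-5082)) = √(-5428 + 2541) = √(-2887) = I*√2887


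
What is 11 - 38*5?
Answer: -179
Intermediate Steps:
11 - 38*5 = 11 - 190 = -179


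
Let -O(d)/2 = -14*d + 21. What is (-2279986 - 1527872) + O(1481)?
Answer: -3766432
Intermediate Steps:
O(d) = -42 + 28*d (O(d) = -2*(-14*d + 21) = -2*(21 - 14*d) = -42 + 28*d)
(-2279986 - 1527872) + O(1481) = (-2279986 - 1527872) + (-42 + 28*1481) = -3807858 + (-42 + 41468) = -3807858 + 41426 = -3766432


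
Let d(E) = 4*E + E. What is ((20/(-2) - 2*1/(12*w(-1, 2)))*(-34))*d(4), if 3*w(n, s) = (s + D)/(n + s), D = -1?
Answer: 7140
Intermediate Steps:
d(E) = 5*E
w(n, s) = (-1 + s)/(3*(n + s)) (w(n, s) = ((s - 1)/(n + s))/3 = ((-1 + s)/(n + s))/3 = (-1 + s)/(3*(n + s)))
((20/(-2) - 2*1/(12*w(-1, 2)))*(-34))*d(4) = ((20/(-2) - 2/(((-1 + 2)/(3*(-1 + 2)))*12))*(-34))*(5*4) = ((20*(-½) - 2/(((⅓)*1/1)*12))*(-34))*20 = ((-10 - 2/(((⅓)*1*1)*12))*(-34))*20 = ((-10 - 2/((⅓)*12))*(-34))*20 = ((-10 - 2/4)*(-34))*20 = ((-10 - 2*¼)*(-34))*20 = ((-10 - ½)*(-34))*20 = -21/2*(-34)*20 = 357*20 = 7140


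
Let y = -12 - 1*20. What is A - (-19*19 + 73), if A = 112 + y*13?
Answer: -16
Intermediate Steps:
y = -32 (y = -12 - 20 = -32)
A = -304 (A = 112 - 32*13 = 112 - 416 = -304)
A - (-19*19 + 73) = -304 - (-19*19 + 73) = -304 - (-361 + 73) = -304 - 1*(-288) = -304 + 288 = -16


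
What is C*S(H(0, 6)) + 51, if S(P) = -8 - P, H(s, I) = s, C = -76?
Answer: 659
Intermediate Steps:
C*S(H(0, 6)) + 51 = -76*(-8 - 1*0) + 51 = -76*(-8 + 0) + 51 = -76*(-8) + 51 = 608 + 51 = 659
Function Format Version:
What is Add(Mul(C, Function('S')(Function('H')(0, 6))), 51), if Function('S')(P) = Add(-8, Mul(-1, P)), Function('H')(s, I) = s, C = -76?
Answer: 659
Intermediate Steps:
Add(Mul(C, Function('S')(Function('H')(0, 6))), 51) = Add(Mul(-76, Add(-8, Mul(-1, 0))), 51) = Add(Mul(-76, Add(-8, 0)), 51) = Add(Mul(-76, -8), 51) = Add(608, 51) = 659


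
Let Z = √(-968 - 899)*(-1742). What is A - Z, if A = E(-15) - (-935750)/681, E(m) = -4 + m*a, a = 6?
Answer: 871736/681 + 1742*I*√1867 ≈ 1280.1 + 75270.0*I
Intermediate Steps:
E(m) = -4 + 6*m (E(m) = -4 + m*6 = -4 + 6*m)
Z = -1742*I*√1867 (Z = √(-1867)*(-1742) = (I*√1867)*(-1742) = -1742*I*√1867 ≈ -75270.0*I)
A = 871736/681 (A = (-4 + 6*(-15)) - (-935750)/681 = (-4 - 90) - (-935750)/681 = -94 - 985*(-950/681) = -94 + 935750/681 = 871736/681 ≈ 1280.1)
A - Z = 871736/681 - (-1742)*I*√1867 = 871736/681 + 1742*I*√1867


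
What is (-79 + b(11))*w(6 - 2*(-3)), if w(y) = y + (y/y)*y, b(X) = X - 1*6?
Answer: -1776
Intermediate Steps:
b(X) = -6 + X (b(X) = X - 6 = -6 + X)
w(y) = 2*y (w(y) = y + 1*y = y + y = 2*y)
(-79 + b(11))*w(6 - 2*(-3)) = (-79 + (-6 + 11))*(2*(6 - 2*(-3))) = (-79 + 5)*(2*(6 + 6)) = -148*12 = -74*24 = -1776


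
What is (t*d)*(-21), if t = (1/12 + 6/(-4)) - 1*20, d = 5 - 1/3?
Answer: 12593/6 ≈ 2098.8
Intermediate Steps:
d = 14/3 (d = 5 - 1*1/3 = 5 - 1/3 = 14/3 ≈ 4.6667)
t = -257/12 (t = (1*(1/12) + 6*(-1/4)) - 20 = (1/12 - 3/2) - 20 = -17/12 - 20 = -257/12 ≈ -21.417)
(t*d)*(-21) = -257/12*14/3*(-21) = -1799/18*(-21) = 12593/6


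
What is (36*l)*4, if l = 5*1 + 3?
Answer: 1152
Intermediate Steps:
l = 8 (l = 5 + 3 = 8)
(36*l)*4 = (36*8)*4 = 288*4 = 1152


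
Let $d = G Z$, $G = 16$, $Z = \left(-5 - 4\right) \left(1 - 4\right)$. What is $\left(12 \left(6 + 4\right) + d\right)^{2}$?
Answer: $304704$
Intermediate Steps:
$Z = 27$ ($Z = \left(-9\right) \left(-3\right) = 27$)
$d = 432$ ($d = 16 \cdot 27 = 432$)
$\left(12 \left(6 + 4\right) + d\right)^{2} = \left(12 \left(6 + 4\right) + 432\right)^{2} = \left(12 \cdot 10 + 432\right)^{2} = \left(120 + 432\right)^{2} = 552^{2} = 304704$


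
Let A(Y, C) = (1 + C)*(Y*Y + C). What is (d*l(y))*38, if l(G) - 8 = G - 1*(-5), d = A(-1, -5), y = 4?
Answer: 10336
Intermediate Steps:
A(Y, C) = (1 + C)*(C + Y**2) (A(Y, C) = (1 + C)*(Y**2 + C) = (1 + C)*(C + Y**2))
d = 16 (d = -5 + (-5)**2 + (-1)**2 - 5*(-1)**2 = -5 + 25 + 1 - 5*1 = -5 + 25 + 1 - 5 = 16)
l(G) = 13 + G (l(G) = 8 + (G - 1*(-5)) = 8 + (G + 5) = 8 + (5 + G) = 13 + G)
(d*l(y))*38 = (16*(13 + 4))*38 = (16*17)*38 = 272*38 = 10336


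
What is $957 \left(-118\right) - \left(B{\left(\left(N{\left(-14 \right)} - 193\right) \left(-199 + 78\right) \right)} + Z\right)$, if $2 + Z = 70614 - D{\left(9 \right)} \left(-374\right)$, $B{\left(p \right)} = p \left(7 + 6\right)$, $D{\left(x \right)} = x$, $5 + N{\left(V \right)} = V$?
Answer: $-520380$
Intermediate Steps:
$N{\left(V \right)} = -5 + V$
$B{\left(p \right)} = 13 p$ ($B{\left(p \right)} = p 13 = 13 p$)
$Z = 73978$ ($Z = -2 + \left(70614 - 9 \left(-374\right)\right) = -2 + \left(70614 - -3366\right) = -2 + \left(70614 + 3366\right) = -2 + 73980 = 73978$)
$957 \left(-118\right) - \left(B{\left(\left(N{\left(-14 \right)} - 193\right) \left(-199 + 78\right) \right)} + Z\right) = 957 \left(-118\right) - \left(13 \left(\left(-5 - 14\right) - 193\right) \left(-199 + 78\right) + 73978\right) = -112926 - \left(13 \left(-19 - 193\right) \left(-121\right) + 73978\right) = -112926 - \left(13 \left(\left(-212\right) \left(-121\right)\right) + 73978\right) = -112926 - \left(13 \cdot 25652 + 73978\right) = -112926 - \left(333476 + 73978\right) = -112926 - 407454 = -520380$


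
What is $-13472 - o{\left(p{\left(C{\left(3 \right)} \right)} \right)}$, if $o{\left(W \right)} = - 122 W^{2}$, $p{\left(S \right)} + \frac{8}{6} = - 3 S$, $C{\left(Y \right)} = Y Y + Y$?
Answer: $\frac{1409120}{9} \approx 1.5657 \cdot 10^{5}$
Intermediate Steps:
$C{\left(Y \right)} = Y + Y^{2}$ ($C{\left(Y \right)} = Y^{2} + Y = Y + Y^{2}$)
$p{\left(S \right)} = - \frac{4}{3} - 3 S$
$-13472 - o{\left(p{\left(C{\left(3 \right)} \right)} \right)} = -13472 - - 122 \left(- \frac{4}{3} - 3 \cdot 3 \left(1 + 3\right)\right)^{2} = -13472 - - 122 \left(- \frac{4}{3} - 3 \cdot 3 \cdot 4\right)^{2} = -13472 - - 122 \left(- \frac{4}{3} - 36\right)^{2} = -13472 - - 122 \left(- \frac{112}{3}\right)^{2} = -13472 - \left(-122\right) \frac{12544}{9} = -13472 - - \frac{1530368}{9} = -13472 + \frac{1530368}{9} = \frac{1409120}{9}$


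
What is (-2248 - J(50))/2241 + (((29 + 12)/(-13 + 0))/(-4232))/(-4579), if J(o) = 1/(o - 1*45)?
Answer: -314645962781/313638238680 ≈ -1.0032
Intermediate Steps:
J(o) = 1/(-45 + o) (J(o) = 1/(o - 45) = 1/(-45 + o))
(-2248 - J(50))/2241 + (((29 + 12)/(-13 + 0))/(-4232))/(-4579) = (-2248 - 1/(-45 + 50))/2241 + (((29 + 12)/(-13 + 0))/(-4232))/(-4579) = (-2248 - 1/5)*(1/2241) + ((41/(-13))*(-1/4232))*(-1/4579) = (-2248 - 1*1/5)*(1/2241) + ((41*(-1/13))*(-1/4232))*(-1/4579) = (-2248 - 1/5)*(1/2241) - 41/13*(-1/4232)*(-1/4579) = -11241/5*1/2241 + (41/55016)*(-1/4579) = -1249/1245 - 41/251918264 = -314645962781/313638238680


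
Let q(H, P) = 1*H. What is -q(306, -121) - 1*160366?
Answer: -160672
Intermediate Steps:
q(H, P) = H
-q(306, -121) - 1*160366 = -1*306 - 1*160366 = -306 - 160366 = -160672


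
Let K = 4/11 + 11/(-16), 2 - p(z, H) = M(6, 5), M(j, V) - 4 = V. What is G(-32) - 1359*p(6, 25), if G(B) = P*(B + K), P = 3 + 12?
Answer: 1588953/176 ≈ 9028.1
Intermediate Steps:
M(j, V) = 4 + V
p(z, H) = -7 (p(z, H) = 2 - (4 + 5) = 2 - 1*9 = 2 - 9 = -7)
P = 15
K = -57/176 (K = 4*(1/11) + 11*(-1/16) = 4/11 - 11/16 = -57/176 ≈ -0.32386)
G(B) = -855/176 + 15*B (G(B) = 15*(B - 57/176) = 15*(-57/176 + B) = -855/176 + 15*B)
G(-32) - 1359*p(6, 25) = (-855/176 + 15*(-32)) - 1359*(-7) = (-855/176 - 480) + 9513 = -85335/176 + 9513 = 1588953/176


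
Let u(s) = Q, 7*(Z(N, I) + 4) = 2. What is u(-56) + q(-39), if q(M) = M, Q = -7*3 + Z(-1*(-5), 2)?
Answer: -446/7 ≈ -63.714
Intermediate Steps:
Z(N, I) = -26/7 (Z(N, I) = -4 + (⅐)*2 = -4 + 2/7 = -26/7)
Q = -173/7 (Q = -7*3 - 26/7 = -21 - 26/7 = -173/7 ≈ -24.714)
u(s) = -173/7
u(-56) + q(-39) = -173/7 - 39 = -446/7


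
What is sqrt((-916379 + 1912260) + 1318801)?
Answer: sqrt(2314682) ≈ 1521.4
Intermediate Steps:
sqrt((-916379 + 1912260) + 1318801) = sqrt(995881 + 1318801) = sqrt(2314682)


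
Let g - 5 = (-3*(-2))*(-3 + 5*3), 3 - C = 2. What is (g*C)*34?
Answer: 2618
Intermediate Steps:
C = 1 (C = 3 - 1*2 = 3 - 2 = 1)
g = 77 (g = 5 + (-3*(-2))*(-3 + 5*3) = 5 + 6*(-3 + 15) = 5 + 6*12 = 5 + 72 = 77)
(g*C)*34 = (77*1)*34 = 77*34 = 2618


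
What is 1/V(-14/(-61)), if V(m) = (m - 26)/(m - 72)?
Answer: 2189/786 ≈ 2.7850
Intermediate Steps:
V(m) = (-26 + m)/(-72 + m)
1/V(-14/(-61)) = 1/((-26 - 14/(-61))/(-72 - 14/(-61))) = 1/((-26 - 14*(-1/61))/(-72 - 14*(-1/61))) = 1/((-26 + 14/61)/(-72 + 14/61)) = 1/(-1572/61/(-4378/61)) = 1/(-61/4378*(-1572/61)) = 1/(786/2189) = 2189/786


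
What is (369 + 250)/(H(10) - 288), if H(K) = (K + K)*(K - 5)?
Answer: -619/188 ≈ -3.2926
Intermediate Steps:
H(K) = 2*K*(-5 + K) (H(K) = (2*K)*(-5 + K) = 2*K*(-5 + K))
(369 + 250)/(H(10) - 288) = (369 + 250)/(2*10*(-5 + 10) - 288) = 619/(2*10*5 - 288) = 619/(100 - 288) = 619/(-188) = 619*(-1/188) = -619/188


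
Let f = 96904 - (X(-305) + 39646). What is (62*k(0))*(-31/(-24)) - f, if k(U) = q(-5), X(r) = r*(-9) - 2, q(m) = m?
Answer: -658985/12 ≈ -54915.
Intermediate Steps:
X(r) = -2 - 9*r (X(r) = -9*r - 2 = -2 - 9*r)
k(U) = -5
f = 54515 (f = 96904 - ((-2 - 9*(-305)) + 39646) = 96904 - ((-2 + 2745) + 39646) = 96904 - (2743 + 39646) = 96904 - 1*42389 = 96904 - 42389 = 54515)
(62*k(0))*(-31/(-24)) - f = (62*(-5))*(-31/(-24)) - 1*54515 = -(-9610)*(-1)/24 - 54515 = -310*31/24 - 54515 = -4805/12 - 54515 = -658985/12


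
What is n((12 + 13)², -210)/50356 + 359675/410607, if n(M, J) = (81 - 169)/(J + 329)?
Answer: 538816847071/615126651237 ≈ 0.87594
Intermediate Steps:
n(M, J) = -88/(329 + J)
n((12 + 13)², -210)/50356 + 359675/410607 = -88/(329 - 210)/50356 + 359675/410607 = -88/119*(1/50356) + 359675*(1/410607) = -88*1/119*(1/50356) + 359675/410607 = -88/119*1/50356 + 359675/410607 = -22/1498091 + 359675/410607 = 538816847071/615126651237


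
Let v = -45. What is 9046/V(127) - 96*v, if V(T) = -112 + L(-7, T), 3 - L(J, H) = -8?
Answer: 427274/101 ≈ 4230.4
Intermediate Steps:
L(J, H) = 11 (L(J, H) = 3 - 1*(-8) = 3 + 8 = 11)
V(T) = -101 (V(T) = -112 + 11 = -101)
9046/V(127) - 96*v = 9046/(-101) - 96*(-45) = 9046*(-1/101) - 1*(-4320) = -9046/101 + 4320 = 427274/101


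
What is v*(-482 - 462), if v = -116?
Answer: 109504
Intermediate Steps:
v*(-482 - 462) = -116*(-482 - 462) = -116*(-944) = 109504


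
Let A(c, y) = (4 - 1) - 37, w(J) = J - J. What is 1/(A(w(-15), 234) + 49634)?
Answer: 1/49600 ≈ 2.0161e-5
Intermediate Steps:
w(J) = 0
A(c, y) = -34 (A(c, y) = 3 - 37 = -34)
1/(A(w(-15), 234) + 49634) = 1/(-34 + 49634) = 1/49600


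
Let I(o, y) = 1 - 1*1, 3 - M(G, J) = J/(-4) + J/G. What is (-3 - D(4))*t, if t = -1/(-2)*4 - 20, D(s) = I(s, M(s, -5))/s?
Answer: 54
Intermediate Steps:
M(G, J) = 3 + J/4 - J/G (M(G, J) = 3 - (J/(-4) + J/G) = 3 - (J*(-1/4) + J/G) = 3 - (-J/4 + J/G) = 3 + (J/4 - J/G) = 3 + J/4 - J/G)
I(o, y) = 0 (I(o, y) = 1 - 1 = 0)
D(s) = 0 (D(s) = 0/s = 0)
t = -18 (t = -1*(-1/2)*4 - 20 = (1/2)*4 - 20 = 2 - 20 = -18)
(-3 - D(4))*t = (-3 - 1*0)*(-18) = (-3 + 0)*(-18) = -3*(-18) = 54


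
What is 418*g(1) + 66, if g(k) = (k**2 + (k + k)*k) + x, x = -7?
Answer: -1606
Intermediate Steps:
g(k) = -7 + 3*k**2 (g(k) = (k**2 + (k + k)*k) - 7 = (k**2 + (2*k)*k) - 7 = (k**2 + 2*k**2) - 7 = 3*k**2 - 7 = -7 + 3*k**2)
418*g(1) + 66 = 418*(-7 + 3*1**2) + 66 = 418*(-7 + 3*1) + 66 = 418*(-7 + 3) + 66 = 418*(-4) + 66 = -1672 + 66 = -1606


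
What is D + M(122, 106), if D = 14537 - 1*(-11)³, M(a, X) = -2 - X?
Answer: 15760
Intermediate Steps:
D = 15868 (D = 14537 - 1*(-1331) = 14537 + 1331 = 15868)
D + M(122, 106) = 15868 + (-2 - 1*106) = 15868 + (-2 - 106) = 15868 - 108 = 15760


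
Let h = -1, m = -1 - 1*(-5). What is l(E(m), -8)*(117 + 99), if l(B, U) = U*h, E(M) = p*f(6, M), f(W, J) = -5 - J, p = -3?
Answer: 1728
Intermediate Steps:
m = 4 (m = -1 + 5 = 4)
E(M) = 15 + 3*M (E(M) = -3*(-5 - M) = 15 + 3*M)
l(B, U) = -U (l(B, U) = U*(-1) = -U)
l(E(m), -8)*(117 + 99) = (-1*(-8))*(117 + 99) = 8*216 = 1728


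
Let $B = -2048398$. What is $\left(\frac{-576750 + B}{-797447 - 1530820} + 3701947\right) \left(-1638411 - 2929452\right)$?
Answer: $- \frac{320089236288558857}{18929} \approx -1.691 \cdot 10^{13}$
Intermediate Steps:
$\left(\frac{-576750 + B}{-797447 - 1530820} + 3701947\right) \left(-1638411 - 2929452\right) = \left(\frac{-576750 - 2048398}{-797447 - 1530820} + 3701947\right) \left(-1638411 - 2929452\right) = \left(- \frac{2625148}{-2328267} + 3701947\right) \left(-4567863\right) = \left(\left(-2625148\right) \left(- \frac{1}{2328267}\right) + 3701947\right) \left(-4567863\right) = \left(\frac{64028}{56787} + 3701947\right) \left(-4567863\right) = \frac{210222528317}{56787} \left(-4567863\right) = - \frac{320089236288558857}{18929}$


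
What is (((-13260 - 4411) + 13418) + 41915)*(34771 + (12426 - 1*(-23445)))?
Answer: 2660519004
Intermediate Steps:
(((-13260 - 4411) + 13418) + 41915)*(34771 + (12426 - 1*(-23445))) = ((-17671 + 13418) + 41915)*(34771 + (12426 + 23445)) = (-4253 + 41915)*(34771 + 35871) = 37662*70642 = 2660519004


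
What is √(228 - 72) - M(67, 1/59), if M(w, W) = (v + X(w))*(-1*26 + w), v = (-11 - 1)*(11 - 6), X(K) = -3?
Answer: 2583 + 2*√39 ≈ 2595.5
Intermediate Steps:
v = -60 (v = -12*5 = -60)
M(w, W) = 1638 - 63*w (M(w, W) = (-60 - 3)*(-1*26 + w) = -63*(-26 + w) = 1638 - 63*w)
√(228 - 72) - M(67, 1/59) = √(228 - 72) - (1638 - 63*67) = √156 - (1638 - 4221) = 2*√39 - 1*(-2583) = 2*√39 + 2583 = 2583 + 2*√39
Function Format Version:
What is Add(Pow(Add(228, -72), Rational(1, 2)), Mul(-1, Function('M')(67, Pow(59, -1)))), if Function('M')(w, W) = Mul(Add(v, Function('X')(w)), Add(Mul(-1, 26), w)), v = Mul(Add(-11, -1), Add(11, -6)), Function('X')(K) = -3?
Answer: Add(2583, Mul(2, Pow(39, Rational(1, 2)))) ≈ 2595.5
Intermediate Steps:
v = -60 (v = Mul(-12, 5) = -60)
Function('M')(w, W) = Add(1638, Mul(-63, w)) (Function('M')(w, W) = Mul(Add(-60, -3), Add(Mul(-1, 26), w)) = Mul(-63, Add(-26, w)) = Add(1638, Mul(-63, w)))
Add(Pow(Add(228, -72), Rational(1, 2)), Mul(-1, Function('M')(67, Pow(59, -1)))) = Add(Pow(Add(228, -72), Rational(1, 2)), Mul(-1, Add(1638, Mul(-63, 67)))) = Add(Pow(156, Rational(1, 2)), Mul(-1, Add(1638, -4221))) = Add(Mul(2, Pow(39, Rational(1, 2))), Mul(-1, -2583)) = Add(Mul(2, Pow(39, Rational(1, 2))), 2583) = Add(2583, Mul(2, Pow(39, Rational(1, 2))))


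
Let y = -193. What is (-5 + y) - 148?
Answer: -346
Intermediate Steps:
(-5 + y) - 148 = (-5 - 193) - 148 = -198 - 148 = -346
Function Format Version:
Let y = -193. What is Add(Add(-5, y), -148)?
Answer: -346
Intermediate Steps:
Add(Add(-5, y), -148) = Add(Add(-5, -193), -148) = Add(-198, -148) = -346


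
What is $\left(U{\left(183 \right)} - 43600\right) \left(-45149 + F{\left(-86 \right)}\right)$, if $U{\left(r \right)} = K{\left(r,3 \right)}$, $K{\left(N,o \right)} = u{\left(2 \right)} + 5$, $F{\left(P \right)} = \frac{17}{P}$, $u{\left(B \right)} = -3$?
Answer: $\frac{84641832969}{43} \approx 1.9684 \cdot 10^{9}$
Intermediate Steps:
$K{\left(N,o \right)} = 2$ ($K{\left(N,o \right)} = -3 + 5 = 2$)
$U{\left(r \right)} = 2$
$\left(U{\left(183 \right)} - 43600\right) \left(-45149 + F{\left(-86 \right)}\right) = \left(2 - 43600\right) \left(-45149 + \frac{17}{-86}\right) = - 43598 \left(-45149 + 17 \left(- \frac{1}{86}\right)\right) = - 43598 \left(-45149 - \frac{17}{86}\right) = \left(-43598\right) \left(- \frac{3882831}{86}\right) = \frac{84641832969}{43}$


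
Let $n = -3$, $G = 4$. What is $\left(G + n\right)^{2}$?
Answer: $1$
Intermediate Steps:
$\left(G + n\right)^{2} = \left(4 - 3\right)^{2} = 1^{2} = 1$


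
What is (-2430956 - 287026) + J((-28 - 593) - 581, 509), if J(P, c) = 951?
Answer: -2717031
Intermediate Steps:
(-2430956 - 287026) + J((-28 - 593) - 581, 509) = (-2430956 - 287026) + 951 = -2717982 + 951 = -2717031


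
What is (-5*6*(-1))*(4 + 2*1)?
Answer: 180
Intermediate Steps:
(-5*6*(-1))*(4 + 2*1) = (-30*(-1))*(4 + 2) = 30*6 = 180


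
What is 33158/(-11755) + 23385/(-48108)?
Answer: -623351913/188503180 ≈ -3.3069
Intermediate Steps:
33158/(-11755) + 23385/(-48108) = 33158*(-1/11755) + 23385*(-1/48108) = -33158/11755 - 7795/16036 = -623351913/188503180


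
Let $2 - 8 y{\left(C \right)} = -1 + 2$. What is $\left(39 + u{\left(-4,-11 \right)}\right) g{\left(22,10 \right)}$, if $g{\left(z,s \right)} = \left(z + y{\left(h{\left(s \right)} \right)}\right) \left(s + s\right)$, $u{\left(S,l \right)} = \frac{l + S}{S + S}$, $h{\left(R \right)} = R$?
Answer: $\frac{289395}{16} \approx 18087.0$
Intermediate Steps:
$y{\left(C \right)} = \frac{1}{8}$ ($y{\left(C \right)} = \frac{1}{4} - \frac{-1 + 2}{8} = \frac{1}{4} - \frac{1}{8} = \frac{1}{8}$)
$u{\left(S,l \right)} = \frac{S + l}{2 S}$
$g{\left(z,s \right)} = 2 s \left(\frac{1}{8} + z\right)$ ($g{\left(z,s \right)} = \left(z + \frac{1}{8}\right) \left(s + s\right) = \left(\frac{1}{8} + z\right) 2 s = 2 s \left(\frac{1}{8} + z\right)$)
$\left(39 + u{\left(-4,-11 \right)}\right) g{\left(22,10 \right)} = \left(39 + \frac{-4 - 11}{2 \left(-4\right)}\right) \frac{1}{4} \cdot 10 \left(1 + 8 \cdot 22\right) = \left(39 + \frac{1}{2} \left(- \frac{1}{4}\right) \left(-15\right)\right) \frac{1}{4} \cdot 10 \left(1 + 176\right) = \left(39 + \frac{15}{8}\right) \frac{1}{4} \cdot 10 \cdot 177 = \frac{327}{8} \cdot \frac{885}{2} = \frac{289395}{16}$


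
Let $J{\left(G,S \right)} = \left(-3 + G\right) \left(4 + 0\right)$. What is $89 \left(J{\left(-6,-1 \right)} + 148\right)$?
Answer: $9968$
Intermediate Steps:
$J{\left(G,S \right)} = -12 + 4 G$ ($J{\left(G,S \right)} = \left(-3 + G\right) 4 = -12 + 4 G$)
$89 \left(J{\left(-6,-1 \right)} + 148\right) = 89 \left(\left(-12 + 4 \left(-6\right)\right) + 148\right) = 89 \left(\left(-12 - 24\right) + 148\right) = 89 \left(-36 + 148\right) = 89 \cdot 112 = 9968$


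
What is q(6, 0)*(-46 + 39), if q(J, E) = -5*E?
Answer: 0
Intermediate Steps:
q(6, 0)*(-46 + 39) = (-5*0)*(-46 + 39) = 0*(-7) = 0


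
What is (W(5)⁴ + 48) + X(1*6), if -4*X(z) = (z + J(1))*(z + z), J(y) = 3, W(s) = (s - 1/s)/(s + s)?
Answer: 8223861/390625 ≈ 21.053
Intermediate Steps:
W(s) = (s - 1/s)/(2*s) (W(s) = (s - 1/s)/((2*s)) = (s - 1/s)*(1/(2*s)) = (s - 1/s)/(2*s))
X(z) = -z*(3 + z)/2 (X(z) = -(z + 3)*(z + z)/4 = -(3 + z)*2*z/4 = -z*(3 + z)/2)
(W(5)⁴ + 48) + X(1*6) = (((½)*(-1 + 5²)/5²)⁴ + 48) - 1*6*(3 + 1*6)/2 = (((½)*(1/25)*(-1 + 25))⁴ + 48) - ½*6*(3 + 6) = (((½)*(1/25)*24)⁴ + 48) - ½*6*9 = ((12/25)⁴ + 48) - 27 = (20736/390625 + 48) - 27 = 18770736/390625 - 27 = 8223861/390625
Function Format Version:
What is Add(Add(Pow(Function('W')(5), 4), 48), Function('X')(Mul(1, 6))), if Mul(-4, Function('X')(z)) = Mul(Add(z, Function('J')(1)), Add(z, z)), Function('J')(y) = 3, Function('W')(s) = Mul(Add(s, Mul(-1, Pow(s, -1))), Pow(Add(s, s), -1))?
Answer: Rational(8223861, 390625) ≈ 21.053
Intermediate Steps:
Function('W')(s) = Mul(Rational(1, 2), Pow(s, -1), Add(s, Mul(-1, Pow(s, -1)))) (Function('W')(s) = Mul(Add(s, Mul(-1, Pow(s, -1))), Pow(Mul(2, s), -1)) = Mul(Add(s, Mul(-1, Pow(s, -1))), Mul(Rational(1, 2), Pow(s, -1))) = Mul(Rational(1, 2), Pow(s, -1), Add(s, Mul(-1, Pow(s, -1)))))
Function('X')(z) = Mul(Rational(-1, 2), z, Add(3, z)) (Function('X')(z) = Mul(Rational(-1, 4), Mul(Add(z, 3), Add(z, z))) = Mul(Rational(-1, 4), Mul(Add(3, z), Mul(2, z))) = Mul(Rational(-1, 4), Mul(2, z, Add(3, z))) = Mul(Rational(-1, 2), z, Add(3, z)))
Add(Add(Pow(Function('W')(5), 4), 48), Function('X')(Mul(1, 6))) = Add(Add(Pow(Mul(Rational(1, 2), Pow(5, -2), Add(-1, Pow(5, 2))), 4), 48), Mul(Rational(-1, 2), Mul(1, 6), Add(3, Mul(1, 6)))) = Add(Add(Pow(Mul(Rational(1, 2), Rational(1, 25), Add(-1, 25)), 4), 48), Mul(Rational(-1, 2), 6, Add(3, 6))) = Add(Add(Pow(Mul(Rational(1, 2), Rational(1, 25), 24), 4), 48), Mul(Rational(-1, 2), 6, 9)) = Add(Add(Pow(Rational(12, 25), 4), 48), -27) = Add(Add(Rational(20736, 390625), 48), -27) = Add(Rational(18770736, 390625), -27) = Rational(8223861, 390625)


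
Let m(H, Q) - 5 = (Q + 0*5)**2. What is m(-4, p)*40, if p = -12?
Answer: 5960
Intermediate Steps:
m(H, Q) = 5 + Q**2 (m(H, Q) = 5 + (Q + 0*5)**2 = 5 + (Q + 0)**2 = 5 + Q**2)
m(-4, p)*40 = (5 + (-12)**2)*40 = (5 + 144)*40 = 149*40 = 5960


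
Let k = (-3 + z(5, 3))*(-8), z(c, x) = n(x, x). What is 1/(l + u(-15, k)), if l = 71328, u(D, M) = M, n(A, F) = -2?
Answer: 1/71368 ≈ 1.4012e-5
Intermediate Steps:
z(c, x) = -2
k = 40 (k = (-3 - 2)*(-8) = -5*(-8) = 40)
1/(l + u(-15, k)) = 1/(71328 + 40) = 1/71368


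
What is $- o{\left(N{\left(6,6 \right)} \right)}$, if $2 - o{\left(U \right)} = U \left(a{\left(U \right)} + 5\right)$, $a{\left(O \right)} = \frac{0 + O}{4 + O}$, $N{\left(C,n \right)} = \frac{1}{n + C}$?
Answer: $- \frac{155}{98} \approx -1.5816$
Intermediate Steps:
$N{\left(C,n \right)} = \frac{1}{C + n}$
$a{\left(O \right)} = \frac{O}{4 + O}$
$o{\left(U \right)} = 2 - U \left(5 + \frac{U}{4 + U}\right)$ ($o{\left(U \right)} = 2 - U \left(\frac{U}{4 + U} + 5\right) = 2 - U \left(5 + \frac{U}{4 + U}\right)$)
$- o{\left(N{\left(6,6 \right)} \right)} = - \frac{2 \left(4 - \frac{9}{6 + 6} - 3 \left(\frac{1}{6 + 6}\right)^{2}\right)}{4 + \frac{1}{6 + 6}} = - \frac{2 \left(4 - \frac{9}{12} - 3 \left(\frac{1}{12}\right)^{2}\right)}{4 + \frac{1}{12}} = - \frac{2 \left(4 - \frac{3}{4} - \frac{3}{144}\right)}{4 + \frac{1}{12}} = - \frac{2 \left(4 - \frac{3}{4} - \frac{1}{48}\right)}{\frac{49}{12}} = - \frac{2 \cdot 12 \left(4 - \frac{3}{4} - \frac{1}{48}\right)}{49} = - \frac{2 \cdot 12 \cdot 155}{49 \cdot 48} = \left(-1\right) \frac{155}{98} = - \frac{155}{98}$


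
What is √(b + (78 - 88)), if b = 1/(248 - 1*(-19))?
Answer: I*√712623/267 ≈ 3.1617*I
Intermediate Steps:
b = 1/267 (b = 1/(248 + 19) = 1/267 ≈ 0.0037453)
√(b + (78 - 88)) = √(1/267 + (78 - 88)) = √(1/267 - 10) = √(-2669/267) = I*√712623/267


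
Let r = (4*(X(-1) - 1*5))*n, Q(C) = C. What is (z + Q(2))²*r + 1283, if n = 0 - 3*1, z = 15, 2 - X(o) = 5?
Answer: 29027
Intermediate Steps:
X(o) = -3 (X(o) = 2 - 1*5 = 2 - 5 = -3)
n = -3 (n = 0 - 3 = -3)
r = 96 (r = (4*(-3 - 1*5))*(-3) = (4*(-3 - 5))*(-3) = (4*(-8))*(-3) = -32*(-3) = 96)
(z + Q(2))²*r + 1283 = (15 + 2)²*96 + 1283 = 17²*96 + 1283 = 289*96 + 1283 = 27744 + 1283 = 29027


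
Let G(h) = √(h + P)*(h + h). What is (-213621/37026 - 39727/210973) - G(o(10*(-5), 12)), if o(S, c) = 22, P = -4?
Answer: -15513065045/2603828766 - 132*√2 ≈ -192.63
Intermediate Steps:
G(h) = 2*h*√(-4 + h) (G(h) = √(h - 4)*(h + h) = √(-4 + h)*(2*h) = 2*h*√(-4 + h))
(-213621/37026 - 39727/210973) - G(o(10*(-5), 12)) = (-213621/37026 - 39727/210973) - 2*22*√(-4 + 22) = (-213621*1/37026 - 39727*1/210973) - 2*22*√18 = (-71207/12342 - 39727/210973) - 2*22*3*√2 = -15513065045/2603828766 - 132*√2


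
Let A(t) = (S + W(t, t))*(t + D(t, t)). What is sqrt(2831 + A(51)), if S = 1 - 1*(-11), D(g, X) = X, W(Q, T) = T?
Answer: sqrt(9257) ≈ 96.213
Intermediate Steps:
S = 12 (S = 1 + 11 = 12)
A(t) = 2*t*(12 + t) (A(t) = (12 + t)*(t + t) = (12 + t)*(2*t) = 2*t*(12 + t))
sqrt(2831 + A(51)) = sqrt(2831 + 2*51*(12 + 51)) = sqrt(2831 + 2*51*63) = sqrt(2831 + 6426) = sqrt(9257)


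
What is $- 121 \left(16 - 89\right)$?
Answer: $8833$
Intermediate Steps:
$- 121 \left(16 - 89\right) = \left(-121\right) \left(-73\right) = 8833$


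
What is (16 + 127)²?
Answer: 20449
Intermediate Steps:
(16 + 127)² = 143² = 20449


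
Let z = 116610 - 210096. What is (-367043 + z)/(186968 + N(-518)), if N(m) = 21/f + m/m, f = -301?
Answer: -19802747/8039664 ≈ -2.4631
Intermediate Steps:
z = -93486
N(m) = 40/43 (N(m) = 21/(-301) + m/m = 21*(-1/301) + 1 = -3/43 + 1 = 40/43)
(-367043 + z)/(186968 + N(-518)) = (-367043 - 93486)/(186968 + 40/43) = -460529/8039664/43 = -460529*43/8039664 = -19802747/8039664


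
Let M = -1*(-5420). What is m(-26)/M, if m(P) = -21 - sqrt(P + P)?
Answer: -21/5420 - I*sqrt(13)/2710 ≈ -0.0038745 - 0.0013305*I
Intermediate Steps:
m(P) = -21 - sqrt(2)*sqrt(P) (m(P) = -21 - sqrt(2*P) = -21 - sqrt(2)*sqrt(P))
M = 5420
m(-26)/M = (-21 - sqrt(2)*sqrt(-26))/5420 = (-21 - sqrt(2)*I*sqrt(26))*(1/5420) = (-21 - 2*I*sqrt(13))*(1/5420) = -21/5420 - I*sqrt(13)/2710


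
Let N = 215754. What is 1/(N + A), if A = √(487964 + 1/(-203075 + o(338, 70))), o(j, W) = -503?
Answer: 43922767812/9476413507775057 - √20223181032713398/9476413507775057 ≈ 4.6199e-6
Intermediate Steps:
A = √20223181032713398/203578 (A = √(487964 + 1/(-203075 - 503)) = √(487964 + 1/(-203578)) = √(487964 - 1/203578) = √(99338735191/203578) = √20223181032713398/203578 ≈ 698.54)
1/(N + A) = 1/(215754 + √20223181032713398/203578)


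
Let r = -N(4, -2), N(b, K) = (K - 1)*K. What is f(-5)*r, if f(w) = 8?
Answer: -48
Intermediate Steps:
N(b, K) = K*(-1 + K) (N(b, K) = (-1 + K)*K = K*(-1 + K))
r = -6 (r = -(-2)*(-1 - 2) = -(-2)*(-3) = -1*6 = -6)
f(-5)*r = 8*(-6) = -48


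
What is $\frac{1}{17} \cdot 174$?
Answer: $\frac{174}{17} \approx 10.235$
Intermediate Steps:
$\frac{1}{17} \cdot 174 = \frac{174}{17}$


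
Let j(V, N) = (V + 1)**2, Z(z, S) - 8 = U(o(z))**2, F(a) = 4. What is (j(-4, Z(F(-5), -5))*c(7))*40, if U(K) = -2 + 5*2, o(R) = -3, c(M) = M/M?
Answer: 360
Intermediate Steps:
c(M) = 1
U(K) = 8 (U(K) = -2 + 10 = 8)
Z(z, S) = 72 (Z(z, S) = 8 + 8**2 = 8 + 64 = 72)
j(V, N) = (1 + V)**2
(j(-4, Z(F(-5), -5))*c(7))*40 = ((1 - 4)**2*1)*40 = ((-3)**2*1)*40 = (9*1)*40 = 9*40 = 360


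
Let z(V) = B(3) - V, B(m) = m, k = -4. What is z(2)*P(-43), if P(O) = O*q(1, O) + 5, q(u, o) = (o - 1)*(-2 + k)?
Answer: -11347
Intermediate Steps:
q(u, o) = 6 - 6*o (q(u, o) = (o - 1)*(-2 - 4) = (-1 + o)*(-6) = 6 - 6*o)
P(O) = 5 + O*(6 - 6*O) (P(O) = O*(6 - 6*O) + 5 = 5 + O*(6 - 6*O))
z(V) = 3 - V
z(2)*P(-43) = (3 - 1*2)*(5 - 6*(-43)*(-1 - 43)) = (3 - 2)*(5 - 6*(-43)*(-44)) = 1*(5 - 11352) = 1*(-11347) = -11347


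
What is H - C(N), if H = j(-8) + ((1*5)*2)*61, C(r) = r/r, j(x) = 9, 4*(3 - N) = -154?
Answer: 618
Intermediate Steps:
N = 83/2 (N = 3 - ¼*(-154) = 3 + 77/2 = 83/2 ≈ 41.500)
C(r) = 1
H = 619 (H = 9 + ((1*5)*2)*61 = 9 + (5*2)*61 = 9 + 10*61 = 9 + 610 = 619)
H - C(N) = 619 - 1*1 = 619 - 1 = 618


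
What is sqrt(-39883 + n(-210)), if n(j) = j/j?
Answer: 17*I*sqrt(138) ≈ 199.7*I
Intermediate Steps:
n(j) = 1
sqrt(-39883 + n(-210)) = sqrt(-39883 + 1) = sqrt(-39882) = 17*I*sqrt(138)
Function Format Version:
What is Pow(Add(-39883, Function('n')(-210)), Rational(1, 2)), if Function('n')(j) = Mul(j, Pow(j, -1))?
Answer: Mul(17, I, Pow(138, Rational(1, 2))) ≈ Mul(199.70, I)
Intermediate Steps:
Function('n')(j) = 1
Pow(Add(-39883, Function('n')(-210)), Rational(1, 2)) = Pow(Add(-39883, 1), Rational(1, 2)) = Pow(-39882, Rational(1, 2)) = Mul(17, I, Pow(138, Rational(1, 2)))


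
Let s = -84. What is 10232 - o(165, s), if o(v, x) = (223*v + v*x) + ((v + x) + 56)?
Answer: -12840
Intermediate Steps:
o(v, x) = 56 + x + 224*v + v*x (o(v, x) = (223*v + v*x) + (56 + v + x) = 56 + x + 224*v + v*x)
10232 - o(165, s) = 10232 - (56 - 84 + 224*165 + 165*(-84)) = 10232 - (56 - 84 + 36960 - 13860) = 10232 - 1*23072 = 10232 - 23072 = -12840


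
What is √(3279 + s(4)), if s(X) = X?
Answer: 7*√67 ≈ 57.297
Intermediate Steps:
√(3279 + s(4)) = √(3279 + 4) = √3283 = 7*√67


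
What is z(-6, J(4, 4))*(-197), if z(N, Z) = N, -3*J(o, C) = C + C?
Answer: 1182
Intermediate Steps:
J(o, C) = -2*C/3 (J(o, C) = -(C + C)/3 = -2*C/3)
z(-6, J(4, 4))*(-197) = -6*(-197) = 1182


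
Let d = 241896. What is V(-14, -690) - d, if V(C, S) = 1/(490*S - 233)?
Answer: -81841399369/338333 ≈ -2.4190e+5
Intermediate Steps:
V(C, S) = 1/(-233 + 490*S)
V(-14, -690) - d = 1/(-233 + 490*(-690)) - 1*241896 = 1/(-233 - 338100) - 241896 = 1/(-338333) - 241896 = -1/338333 - 241896 = -81841399369/338333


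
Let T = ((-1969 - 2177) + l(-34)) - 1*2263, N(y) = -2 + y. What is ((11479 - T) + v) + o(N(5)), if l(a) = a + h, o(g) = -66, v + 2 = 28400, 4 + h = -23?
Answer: 46281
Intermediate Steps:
h = -27 (h = -4 - 23 = -27)
v = 28398 (v = -2 + 28400 = 28398)
l(a) = -27 + a (l(a) = a - 27 = -27 + a)
T = -6470 (T = ((-1969 - 2177) + (-27 - 34)) - 1*2263 = (-4146 - 61) - 2263 = -4207 - 2263 = -6470)
((11479 - T) + v) + o(N(5)) = ((11479 - 1*(-6470)) + 28398) - 66 = ((11479 + 6470) + 28398) - 66 = (17949 + 28398) - 66 = 46347 - 66 = 46281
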